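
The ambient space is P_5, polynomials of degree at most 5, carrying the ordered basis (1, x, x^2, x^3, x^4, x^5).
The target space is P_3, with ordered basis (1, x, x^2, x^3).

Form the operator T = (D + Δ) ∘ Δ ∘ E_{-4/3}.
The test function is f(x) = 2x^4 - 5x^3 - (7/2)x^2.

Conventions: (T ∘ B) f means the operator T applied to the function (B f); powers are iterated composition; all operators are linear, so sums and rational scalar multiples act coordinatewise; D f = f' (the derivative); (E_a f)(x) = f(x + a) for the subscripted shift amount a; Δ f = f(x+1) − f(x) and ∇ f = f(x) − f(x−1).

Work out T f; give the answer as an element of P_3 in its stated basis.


the image equals g(x) = 48x^2 - 116x + 139/3

E_{-4/3} f = 2x^4 - (47/3)x^3 + (227/6)x^2 - (980/27)x + 968/81
Δ E_{-4/3} f = 8x^3 - 35x^2 + (110/3)x - 655/54
D (Δ ∘ E_{-4/3}) f = 24x^2 - 70x + 110/3
Δ (Δ ∘ E_{-4/3}) f = 24x^2 - 46x + 29/3
(D + Δ) (Δ ∘ E_{-4/3}) f = 48x^2 - 116x + 139/3


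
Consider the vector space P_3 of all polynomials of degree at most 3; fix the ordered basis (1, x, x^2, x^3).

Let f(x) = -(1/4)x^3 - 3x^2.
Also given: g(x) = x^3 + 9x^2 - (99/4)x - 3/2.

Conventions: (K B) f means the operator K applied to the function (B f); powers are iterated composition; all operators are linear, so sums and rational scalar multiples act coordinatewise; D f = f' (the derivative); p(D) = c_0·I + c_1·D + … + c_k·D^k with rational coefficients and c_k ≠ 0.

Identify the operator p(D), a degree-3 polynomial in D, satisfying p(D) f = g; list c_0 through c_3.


D^0 f = -(1/4)x^3 - 3x^2
D^1 f = -(3/4)x^2 - 6x
D^2 f = -(3/2)x - 6
D^3 f = -3/2
matching coefficients of g against c_0 f + c_1 Df + … from the top degree down determines the c_i
solution: c_0 = -4, c_1 = 4, c_2 = 1/2, c_3 = -1

p(D) = -4·I + 4·D + (1/2)·D^2 − D^3, i.e. c_0 = -4, c_1 = 4, c_2 = 1/2, c_3 = -1


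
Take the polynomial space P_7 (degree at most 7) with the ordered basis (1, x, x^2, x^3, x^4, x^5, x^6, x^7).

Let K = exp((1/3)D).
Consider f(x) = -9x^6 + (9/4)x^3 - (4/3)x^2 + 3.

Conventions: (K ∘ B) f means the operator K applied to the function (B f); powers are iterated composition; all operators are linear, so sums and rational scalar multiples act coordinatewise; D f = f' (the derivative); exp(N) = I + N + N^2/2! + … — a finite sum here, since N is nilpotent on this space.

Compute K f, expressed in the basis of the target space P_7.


order-1 term: -18x^5 + (9/4)x^2 - (8/9)x
order-2 term: -15x^4 + (3/4)x - 4/27
order-3 term: -(20/3)x^3 + 1/12
order-4 term: -(5/3)x^2
order-5 term: -(2/9)x
order-6 term: -1/81
the series for exp((1/3)D) f terminates at order 6
exp((1/3)D) f = -9x^6 - 18x^5 - 15x^4 - (53/12)x^3 - (3/4)x^2 - (13/36)x + 947/324

g(x) = -9x^6 - 18x^5 - 15x^4 - (53/12)x^3 - (3/4)x^2 - (13/36)x + 947/324


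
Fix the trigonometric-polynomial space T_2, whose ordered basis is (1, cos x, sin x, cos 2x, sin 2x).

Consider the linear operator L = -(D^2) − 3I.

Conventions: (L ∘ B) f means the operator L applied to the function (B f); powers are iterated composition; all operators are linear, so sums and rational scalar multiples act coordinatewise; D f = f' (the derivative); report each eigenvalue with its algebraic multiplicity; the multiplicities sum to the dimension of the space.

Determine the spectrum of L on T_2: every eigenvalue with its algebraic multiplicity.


λ = -3 (multiplicity 1), λ = -2 (multiplicity 2), λ = 1 (multiplicity 2)

image of 1: -3
image of cos x: -2cos x
image of sin x: -2sin x
image of cos 2x: cos 2x
image of sin 2x: sin 2x
the matrix is diagonal; its diagonal is (-3, -2, -2, 1, 1)
for a triangular matrix the eigenvalues are the diagonal entries, with algebraic multiplicity their repetition count


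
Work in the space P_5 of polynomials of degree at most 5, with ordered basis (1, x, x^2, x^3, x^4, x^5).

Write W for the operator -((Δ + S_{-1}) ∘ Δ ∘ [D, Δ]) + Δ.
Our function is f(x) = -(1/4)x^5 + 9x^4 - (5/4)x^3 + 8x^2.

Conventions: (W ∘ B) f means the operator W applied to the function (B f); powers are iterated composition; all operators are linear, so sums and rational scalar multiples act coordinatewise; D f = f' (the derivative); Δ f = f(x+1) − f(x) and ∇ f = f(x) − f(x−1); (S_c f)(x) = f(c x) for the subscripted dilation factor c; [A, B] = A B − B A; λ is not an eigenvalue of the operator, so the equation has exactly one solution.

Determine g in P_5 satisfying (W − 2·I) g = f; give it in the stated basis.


the image equals g(x) = (1/8)x^5 - (67/16)x^4 - (57/8)x^3 - (213/8)x^2 - (363/8)x - 1331/32

write g with unknown coordinates in the stated basis and equate coefficients in (W − 2·I) g = f
solving from the highest basis element down gives g = (1/8)x^5 - (67/16)x^4 - (57/8)x^3 - (213/8)x^2 - (363/8)x - 1331/32
check: W g = (5/8)x^4 - (31/2)x^3 - (181/4)x^2 - (363/4)x - 1331/16
so W g − 2·g = -(1/4)x^5 + 9x^4 - (5/4)x^3 + 8x^2 = f ✓


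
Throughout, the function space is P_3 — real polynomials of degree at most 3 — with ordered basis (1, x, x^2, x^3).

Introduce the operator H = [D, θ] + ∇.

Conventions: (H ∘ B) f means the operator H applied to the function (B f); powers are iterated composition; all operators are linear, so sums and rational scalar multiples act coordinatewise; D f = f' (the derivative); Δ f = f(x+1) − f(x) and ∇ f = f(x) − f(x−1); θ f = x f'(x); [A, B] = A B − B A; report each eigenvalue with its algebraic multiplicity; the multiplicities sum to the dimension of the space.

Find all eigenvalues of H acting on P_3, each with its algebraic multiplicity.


image of 1: 0
image of x: 2
image of x^2: 4x - 1
image of x^3: 6x^2 - 3x + 1
the matrix is upper triangular; its diagonal is (0, 0, 0, 0)
for a triangular matrix the eigenvalues are the diagonal entries, with algebraic multiplicity their repetition count

λ = 0 (multiplicity 4)


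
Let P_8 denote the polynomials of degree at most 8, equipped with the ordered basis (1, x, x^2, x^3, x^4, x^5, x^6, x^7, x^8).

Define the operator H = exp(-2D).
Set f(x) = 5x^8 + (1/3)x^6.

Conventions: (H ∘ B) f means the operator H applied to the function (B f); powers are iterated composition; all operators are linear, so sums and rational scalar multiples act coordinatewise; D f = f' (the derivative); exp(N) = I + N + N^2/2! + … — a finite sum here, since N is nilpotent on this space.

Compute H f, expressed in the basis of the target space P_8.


g(x) = 5x^8 - 80x^7 + (1681/3)x^6 - 2244x^5 + 5620x^4 - (27040/3)x^3 + 9040x^2 - 5184x + 3904/3

order-1 term: -80x^7 - 4x^5
order-2 term: 560x^6 + 20x^4
order-3 term: -2240x^5 - (160/3)x^3
order-4 term: 5600x^4 + 80x^2
order-5 term: -8960x^3 - 64x
order-6 term: 8960x^2 + 64/3
order-7 term: -5120x
order-8 term: 1280
the series for exp(-2D) f terminates at order 8
exp(-2D) f = 5x^8 - 80x^7 + (1681/3)x^6 - 2244x^5 + 5620x^4 - (27040/3)x^3 + 9040x^2 - 5184x + 3904/3


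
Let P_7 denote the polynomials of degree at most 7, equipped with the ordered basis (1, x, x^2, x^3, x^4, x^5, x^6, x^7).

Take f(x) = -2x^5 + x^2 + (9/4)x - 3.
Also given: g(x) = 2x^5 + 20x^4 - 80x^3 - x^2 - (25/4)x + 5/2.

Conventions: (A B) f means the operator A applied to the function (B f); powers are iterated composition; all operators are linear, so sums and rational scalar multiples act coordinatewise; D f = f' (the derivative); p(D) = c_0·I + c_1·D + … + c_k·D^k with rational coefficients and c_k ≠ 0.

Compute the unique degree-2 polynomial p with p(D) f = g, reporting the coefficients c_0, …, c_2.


D^0 f = -2x^5 + x^2 + (9/4)x - 3
D^1 f = -10x^4 + 2x + 9/4
D^2 f = -40x^3 + 2
matching coefficients of g against c_0 f + c_1 Df + … from the top degree down determines the c_i
solution: c_0 = -1, c_1 = -2, c_2 = 2

c_0 = -1, c_1 = -2, c_2 = 2


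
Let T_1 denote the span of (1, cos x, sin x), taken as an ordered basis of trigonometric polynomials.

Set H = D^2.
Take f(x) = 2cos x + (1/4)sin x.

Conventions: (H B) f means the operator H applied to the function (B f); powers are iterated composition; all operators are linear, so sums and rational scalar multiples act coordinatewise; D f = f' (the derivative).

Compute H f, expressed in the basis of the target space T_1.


D f = (1/4)cos x - 2sin x
D D f = -2cos x - (1/4)sin x

g(x) = -2cos x - (1/4)sin x


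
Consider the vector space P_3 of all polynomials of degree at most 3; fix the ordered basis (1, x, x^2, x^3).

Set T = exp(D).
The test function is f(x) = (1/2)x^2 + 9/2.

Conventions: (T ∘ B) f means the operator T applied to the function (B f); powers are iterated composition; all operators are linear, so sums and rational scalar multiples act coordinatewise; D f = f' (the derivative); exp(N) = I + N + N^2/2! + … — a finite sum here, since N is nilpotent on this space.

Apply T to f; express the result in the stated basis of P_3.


order-1 term: x
order-2 term: 1/2
the series for exp(D) f terminates at order 2
exp(D) f = (1/2)x^2 + x + 5

g(x) = (1/2)x^2 + x + 5


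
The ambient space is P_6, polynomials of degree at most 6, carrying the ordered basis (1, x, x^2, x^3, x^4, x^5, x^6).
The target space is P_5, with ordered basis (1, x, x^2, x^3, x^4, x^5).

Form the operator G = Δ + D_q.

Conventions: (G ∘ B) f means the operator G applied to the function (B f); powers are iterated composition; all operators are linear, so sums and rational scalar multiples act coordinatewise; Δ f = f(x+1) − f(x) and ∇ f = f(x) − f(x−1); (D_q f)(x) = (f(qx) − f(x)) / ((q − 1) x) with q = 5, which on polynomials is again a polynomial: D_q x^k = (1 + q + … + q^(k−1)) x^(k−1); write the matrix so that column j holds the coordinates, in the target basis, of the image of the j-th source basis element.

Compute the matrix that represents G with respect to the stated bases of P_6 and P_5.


the matrix is [[0, 2, 1, 1, 1, 1, 1]; [0, 0, 8, 3, 4, 5, 6]; [0, 0, 0, 34, 6, 10, 15]; [0, 0, 0, 0, 160, 10, 20]; [0, 0, 0, 0, 0, 786, 15]; [0, 0, 0, 0, 0, 0, 3912]] (rows listed top to bottom)

image of 1: 0
image of x: 2
image of x^2: 8x + 1
image of x^3: 34x^2 + 3x + 1
image of x^4: 160x^3 + 6x^2 + 4x + 1
image of x^5: 786x^4 + 10x^3 + 10x^2 + 5x + 1
image of x^6: 3912x^5 + 15x^4 + 20x^3 + 15x^2 + 6x + 1
each image's coordinates form column j of the matrix


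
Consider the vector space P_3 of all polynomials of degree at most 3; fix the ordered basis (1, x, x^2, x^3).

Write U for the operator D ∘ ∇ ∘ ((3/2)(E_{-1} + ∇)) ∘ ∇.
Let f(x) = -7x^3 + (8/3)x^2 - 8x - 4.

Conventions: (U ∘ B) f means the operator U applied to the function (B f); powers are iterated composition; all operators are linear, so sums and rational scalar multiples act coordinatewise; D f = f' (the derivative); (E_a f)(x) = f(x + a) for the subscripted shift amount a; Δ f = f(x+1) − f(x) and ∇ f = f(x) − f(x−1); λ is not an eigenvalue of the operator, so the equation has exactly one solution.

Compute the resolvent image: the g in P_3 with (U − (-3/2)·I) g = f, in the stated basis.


the result is g(x) = -(14/3)x^3 + (16/9)x^2 - (16/3)x + 76/3

write g with unknown coordinates in the stated basis and equate coefficients in (U − (-3/2)·I) g = f
solving from the highest basis element down gives g = -(14/3)x^3 + (16/9)x^2 - (16/3)x + 76/3
check: U g = -42
so U g − (-3/2)·g = -7x^3 + (8/3)x^2 - 8x - 4 = f ✓


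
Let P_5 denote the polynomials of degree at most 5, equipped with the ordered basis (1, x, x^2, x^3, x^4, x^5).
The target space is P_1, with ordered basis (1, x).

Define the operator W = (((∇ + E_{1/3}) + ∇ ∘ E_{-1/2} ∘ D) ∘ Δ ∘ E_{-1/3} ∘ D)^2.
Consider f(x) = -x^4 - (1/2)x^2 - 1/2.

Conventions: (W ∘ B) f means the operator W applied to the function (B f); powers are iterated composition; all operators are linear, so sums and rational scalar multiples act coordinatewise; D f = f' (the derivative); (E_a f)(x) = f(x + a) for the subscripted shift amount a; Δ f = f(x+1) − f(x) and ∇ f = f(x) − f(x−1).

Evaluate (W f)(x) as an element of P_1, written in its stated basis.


D f = -4x^3 - x
E_{-1/3} D f = -4x^3 + 4x^2 - (7/3)x + 13/27
Δ (E_{-1/3} ∘ D) f = -12x^2 - 4x - 7/3
∇ Δ (E_{-1/3} ∘ D) f = -24x + 8
E_{1/3} Δ (E_{-1/3} ∘ D) f = -12x^2 - 12x - 5
(∇ + E_{1/3}) Δ (E_{-1/3} ∘ D) f = -12x^2 - 36x + 3
D Δ (E_{-1/3} ∘ D) f = -24x - 4
E_{-1/2} D Δ (E_{-1/3} ∘ D) f = -24x + 8
∇ E_{-1/2} D Δ (E_{-1/3} ∘ D) f = -24
((∇ + E_{1/3}) + ∇ ∘ E_{-1/2} ∘ D) Δ (E_{-1/3} ∘ D) f = -12x^2 - 36x - 21
D (((∇ + E_{1/3}) + ∇ ∘ E_{-1/2} ∘ D) ∘ Δ ∘ E_{-1/3} ∘ D) f = -24x - 36
E_{-1/3} D (((∇ + E_{1/3}) + ∇ ∘ E_{-1/2} ∘ D) ∘ Δ ∘ E_{-1/3} ∘ D) f = -24x - 28
Δ (E_{-1/3} ∘ D) (((∇ + E_{1/3}) + ∇ ∘ E_{-1/2} ∘ D) ∘ Δ ∘ E_{-1/3} ∘ D) f = -24
∇ Δ (E_{-1/3} ∘ D) (((∇ + E_{1/3}) + ∇ ∘ E_{-1/2} ∘ D) ∘ Δ ∘ E_{-1/3} ∘ D) f = 0
E_{1/3} Δ (E_{-1/3} ∘ D) (((∇ + E_{1/3}) + ∇ ∘ E_{-1/2} ∘ D) ∘ Δ ∘ E_{-1/3} ∘ D) f = -24
(∇ + E_{1/3}) Δ (E_{-1/3} ∘ D) (((∇ + E_{1/3}) + ∇ ∘ E_{-1/2} ∘ D) ∘ Δ ∘ E_{-1/3} ∘ D) f = -24
D Δ (E_{-1/3} ∘ D) (((∇ + E_{1/3}) + ∇ ∘ E_{-1/2} ∘ D) ∘ Δ ∘ E_{-1/3} ∘ D) f = 0
E_{-1/2} D Δ (E_{-1/3} ∘ D) (((∇ + E_{1/3}) + ∇ ∘ E_{-1/2} ∘ D) ∘ Δ ∘ E_{-1/3} ∘ D) f = 0
∇ E_{-1/2} D Δ (E_{-1/3} ∘ D) (((∇ + E_{1/3}) + ∇ ∘ E_{-1/2} ∘ D) ∘ Δ ∘ E_{-1/3} ∘ D) f = 0
((∇ + E_{1/3}) + ∇ ∘ E_{-1/2} ∘ D) Δ (E_{-1/3} ∘ D) (((∇ + E_{1/3}) + ∇ ∘ E_{-1/2} ∘ D) ∘ Δ ∘ E_{-1/3} ∘ D) f = -24

the result is g(x) = -24


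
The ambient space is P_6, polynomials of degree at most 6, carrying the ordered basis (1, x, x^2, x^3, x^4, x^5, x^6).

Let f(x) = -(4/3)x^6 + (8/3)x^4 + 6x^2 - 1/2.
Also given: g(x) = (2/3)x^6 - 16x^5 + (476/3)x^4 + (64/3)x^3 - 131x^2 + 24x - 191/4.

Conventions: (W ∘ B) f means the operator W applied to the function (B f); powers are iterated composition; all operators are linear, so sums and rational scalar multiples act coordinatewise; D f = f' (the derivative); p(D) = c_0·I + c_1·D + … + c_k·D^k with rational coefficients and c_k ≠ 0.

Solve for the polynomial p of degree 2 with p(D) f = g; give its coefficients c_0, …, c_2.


c_0 = -1/2, c_1 = 2, c_2 = -4

D^0 f = -(4/3)x^6 + (8/3)x^4 + 6x^2 - 1/2
D^1 f = -8x^5 + (32/3)x^3 + 12x
D^2 f = -40x^4 + 32x^2 + 12
matching coefficients of g against c_0 f + c_1 Df + … from the top degree down determines the c_i
solution: c_0 = -1/2, c_1 = 2, c_2 = -4


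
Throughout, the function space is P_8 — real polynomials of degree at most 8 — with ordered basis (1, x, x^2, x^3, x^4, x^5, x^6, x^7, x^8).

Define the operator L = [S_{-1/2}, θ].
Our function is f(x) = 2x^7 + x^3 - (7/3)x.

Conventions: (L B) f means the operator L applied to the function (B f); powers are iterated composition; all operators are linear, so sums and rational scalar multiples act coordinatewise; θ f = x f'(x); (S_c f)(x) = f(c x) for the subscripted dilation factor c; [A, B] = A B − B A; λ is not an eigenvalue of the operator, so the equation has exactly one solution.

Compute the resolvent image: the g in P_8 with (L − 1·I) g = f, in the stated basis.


write g with unknown coordinates in the stated basis and equate coefficients in (L − 1·I) g = f
solving from the highest basis element down gives g = -2x^7 - x^3 + (7/3)x
check: L g = 0
so L g − 1·g = 2x^7 + x^3 - (7/3)x = f ✓

the image equals g(x) = -2x^7 - x^3 + (7/3)x


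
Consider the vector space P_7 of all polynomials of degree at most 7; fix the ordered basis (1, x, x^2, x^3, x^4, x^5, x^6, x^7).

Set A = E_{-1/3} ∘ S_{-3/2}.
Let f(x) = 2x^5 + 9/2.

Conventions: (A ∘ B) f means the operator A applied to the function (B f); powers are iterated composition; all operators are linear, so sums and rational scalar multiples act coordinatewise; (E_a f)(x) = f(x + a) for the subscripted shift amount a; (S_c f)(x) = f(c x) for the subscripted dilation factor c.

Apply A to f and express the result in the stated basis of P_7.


the image equals g(x) = -(243/16)x^5 + (405/16)x^4 - (135/8)x^3 + (45/8)x^2 - (15/16)x + 73/16

S_{-3/2} f = -(243/16)x^5 + 9/2
E_{-1/3} S_{-3/2} f = -(243/16)x^5 + (405/16)x^4 - (135/8)x^3 + (45/8)x^2 - (15/16)x + 73/16


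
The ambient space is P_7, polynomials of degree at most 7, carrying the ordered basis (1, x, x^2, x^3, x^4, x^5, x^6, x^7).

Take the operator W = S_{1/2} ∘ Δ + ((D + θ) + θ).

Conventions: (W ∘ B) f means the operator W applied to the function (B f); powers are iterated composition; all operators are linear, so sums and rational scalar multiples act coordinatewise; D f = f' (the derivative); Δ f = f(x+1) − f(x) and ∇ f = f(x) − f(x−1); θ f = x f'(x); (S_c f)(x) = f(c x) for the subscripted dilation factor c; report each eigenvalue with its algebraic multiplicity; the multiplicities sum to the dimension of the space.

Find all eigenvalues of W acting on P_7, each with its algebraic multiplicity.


λ = 0 (multiplicity 1), λ = 2 (multiplicity 1), λ = 4 (multiplicity 1), λ = 6 (multiplicity 1), λ = 8 (multiplicity 1), λ = 10 (multiplicity 1), λ = 12 (multiplicity 1), λ = 14 (multiplicity 1)

image of 1: 0
image of x: 2x + 2
image of x^2: 4x^2 + 3x + 1
image of x^3: 6x^3 + (15/4)x^2 + (3/2)x + 1
image of x^4: 8x^4 + (9/2)x^3 + (3/2)x^2 + 2x + 1
image of x^5: 10x^5 + (85/16)x^4 + (5/4)x^3 + (5/2)x^2 + (5/2)x + 1
image of x^6: 12x^6 + (99/16)x^5 + (15/16)x^4 + (5/2)x^3 + (15/4)x^2 + 3x + 1
image of x^7: 14x^7 + (455/64)x^6 + (21/32)x^5 + (35/16)x^4 + (35/8)x^3 + (21/4)x^2 + (7/2)x + 1
the matrix is upper triangular; its diagonal is (0, 2, 4, 6, 8, 10, 12, 14)
for a triangular matrix the eigenvalues are the diagonal entries, with algebraic multiplicity their repetition count


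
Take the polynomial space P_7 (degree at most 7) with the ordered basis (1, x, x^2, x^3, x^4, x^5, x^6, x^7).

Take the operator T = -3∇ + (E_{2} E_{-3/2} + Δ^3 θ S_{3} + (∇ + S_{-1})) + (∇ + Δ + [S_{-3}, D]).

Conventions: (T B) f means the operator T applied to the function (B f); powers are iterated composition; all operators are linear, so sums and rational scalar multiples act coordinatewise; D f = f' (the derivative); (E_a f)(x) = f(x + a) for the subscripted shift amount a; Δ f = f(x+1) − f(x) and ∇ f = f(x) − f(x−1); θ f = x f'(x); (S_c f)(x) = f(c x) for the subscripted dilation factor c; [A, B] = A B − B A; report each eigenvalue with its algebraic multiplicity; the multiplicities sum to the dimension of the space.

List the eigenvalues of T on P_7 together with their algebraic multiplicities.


λ = 0 (multiplicity 4), λ = 2 (multiplicity 4)

image of 1: 2
image of x: 9/2
image of x^2: 2x^2 - 23x + 9/4
image of x^3: (219/2)x^2 + (27/4)x + 3889/8
image of x^4: 2x^4 - 430x^3 + (27/2)x^2 + (15553/2)x + 186657/16
image of x^5: (3245/2)x^4 + (45/2)x^3 + (291605/4)x^2 + (3499365/16)x + 5832001/32
image of x^6: 2x^6 - 5829x^5 + (135/4)x^4 + (1049765/2)x^3 + (37791855/16)x^2 + (62985603/16)x + 151165569/64
image of x^7: (40831/2)x^6 + (189/4)x^5 + (25719155/8)x^4 + (308630595/16)x^3 + (1543147221/32)x^2 + (3703554183/64)x + 3538950913/128
the matrix is upper triangular; its diagonal is (2, 0, 2, 0, 2, 0, 2, 0)
for a triangular matrix the eigenvalues are the diagonal entries, with algebraic multiplicity their repetition count


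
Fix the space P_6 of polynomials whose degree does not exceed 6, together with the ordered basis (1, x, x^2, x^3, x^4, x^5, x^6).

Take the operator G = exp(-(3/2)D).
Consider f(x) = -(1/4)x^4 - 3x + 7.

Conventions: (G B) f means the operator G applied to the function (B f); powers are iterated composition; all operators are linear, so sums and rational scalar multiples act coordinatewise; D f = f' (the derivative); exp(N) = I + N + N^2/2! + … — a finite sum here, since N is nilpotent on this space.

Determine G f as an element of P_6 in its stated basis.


the image equals g(x) = -(1/4)x^4 + (3/2)x^3 - (27/8)x^2 + (3/8)x + 655/64

order-1 term: (3/2)x^3 + 9/2
order-2 term: -(27/8)x^2
order-3 term: (27/8)x
order-4 term: -81/64
the series for exp(-(3/2)D) f terminates at order 4
exp(-(3/2)D) f = -(1/4)x^4 + (3/2)x^3 - (27/8)x^2 + (3/8)x + 655/64


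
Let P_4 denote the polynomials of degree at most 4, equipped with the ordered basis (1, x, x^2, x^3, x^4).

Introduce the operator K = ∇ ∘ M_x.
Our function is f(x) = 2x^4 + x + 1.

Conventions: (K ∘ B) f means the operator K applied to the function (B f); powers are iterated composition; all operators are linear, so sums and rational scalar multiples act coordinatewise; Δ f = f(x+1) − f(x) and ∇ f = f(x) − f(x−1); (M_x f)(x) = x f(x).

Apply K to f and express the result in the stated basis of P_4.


M_x f = 2x^5 + x^2 + x
∇ M_x f = 10x^4 - 20x^3 + 20x^2 - 8x + 2

g(x) = 10x^4 - 20x^3 + 20x^2 - 8x + 2


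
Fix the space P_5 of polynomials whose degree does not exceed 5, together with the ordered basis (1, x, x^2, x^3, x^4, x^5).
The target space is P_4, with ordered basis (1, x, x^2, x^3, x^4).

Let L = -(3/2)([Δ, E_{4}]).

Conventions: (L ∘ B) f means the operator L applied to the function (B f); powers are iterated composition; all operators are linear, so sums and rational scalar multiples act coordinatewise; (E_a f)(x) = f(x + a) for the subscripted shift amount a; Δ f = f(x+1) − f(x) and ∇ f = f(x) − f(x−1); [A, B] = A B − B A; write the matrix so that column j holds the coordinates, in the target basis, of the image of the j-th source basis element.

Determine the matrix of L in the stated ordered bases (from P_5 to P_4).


the matrix is [[0, 0, 0, 0, 0, 0]; [0, 0, 0, 0, 0, 0]; [0, 0, 0, 0, 0, 0]; [0, 0, 0, 0, 0, 0]; [0, 0, 0, 0, 0, 0]] (rows listed top to bottom)

image of 1: 0
image of x: 0
image of x^2: 0
image of x^3: 0
image of x^4: 0
image of x^5: 0
each image's coordinates form column j of the matrix


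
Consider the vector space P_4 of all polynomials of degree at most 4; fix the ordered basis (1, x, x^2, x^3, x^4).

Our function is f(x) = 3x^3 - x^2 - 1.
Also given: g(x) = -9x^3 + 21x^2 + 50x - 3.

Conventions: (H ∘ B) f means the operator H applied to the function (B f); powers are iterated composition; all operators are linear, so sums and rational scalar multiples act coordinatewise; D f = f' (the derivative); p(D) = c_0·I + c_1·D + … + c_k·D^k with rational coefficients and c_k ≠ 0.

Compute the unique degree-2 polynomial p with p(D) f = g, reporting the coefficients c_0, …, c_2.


c_0 = -3, c_1 = 2, c_2 = 3

D^0 f = 3x^3 - x^2 - 1
D^1 f = 9x^2 - 2x
D^2 f = 18x - 2
matching coefficients of g against c_0 f + c_1 Df + … from the top degree down determines the c_i
solution: c_0 = -3, c_1 = 2, c_2 = 3


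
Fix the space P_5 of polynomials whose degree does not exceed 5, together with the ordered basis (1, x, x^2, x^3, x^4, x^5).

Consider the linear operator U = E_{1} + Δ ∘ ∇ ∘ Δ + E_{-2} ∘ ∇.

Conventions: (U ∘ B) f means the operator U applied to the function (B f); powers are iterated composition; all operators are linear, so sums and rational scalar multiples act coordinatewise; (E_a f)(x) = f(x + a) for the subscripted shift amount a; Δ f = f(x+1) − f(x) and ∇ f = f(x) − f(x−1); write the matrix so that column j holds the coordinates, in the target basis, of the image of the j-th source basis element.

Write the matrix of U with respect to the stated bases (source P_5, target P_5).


image of 1: 1
image of x: x + 2
image of x^2: x^2 + 4x - 4
image of x^3: x^3 + 6x^2 - 12x + 26
image of x^4: x^4 + 8x^3 - 24x^2 + 104x - 52
image of x^5: x^5 + 10x^4 - 40x^3 + 260x^2 - 260x + 242
each image's coordinates form column j of the matrix

the matrix is [[1, 2, -4, 26, -52, 242]; [0, 1, 4, -12, 104, -260]; [0, 0, 1, 6, -24, 260]; [0, 0, 0, 1, 8, -40]; [0, 0, 0, 0, 1, 10]; [0, 0, 0, 0, 0, 1]] (rows listed top to bottom)


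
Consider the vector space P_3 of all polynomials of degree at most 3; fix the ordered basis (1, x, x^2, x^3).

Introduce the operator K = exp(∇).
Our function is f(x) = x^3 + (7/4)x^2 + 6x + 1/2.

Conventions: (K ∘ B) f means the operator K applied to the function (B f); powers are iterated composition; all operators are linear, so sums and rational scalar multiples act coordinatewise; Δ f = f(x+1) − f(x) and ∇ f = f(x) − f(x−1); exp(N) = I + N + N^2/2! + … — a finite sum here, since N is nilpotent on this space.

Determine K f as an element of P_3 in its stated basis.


order-1 term: 3x^2 + (1/2)x + 21/4
order-2 term: 3x - 5/4
order-3 term: 1
the series for exp(∇) f terminates at order 3
exp(∇) f = x^3 + (19/4)x^2 + (19/2)x + 11/2

g(x) = x^3 + (19/4)x^2 + (19/2)x + 11/2


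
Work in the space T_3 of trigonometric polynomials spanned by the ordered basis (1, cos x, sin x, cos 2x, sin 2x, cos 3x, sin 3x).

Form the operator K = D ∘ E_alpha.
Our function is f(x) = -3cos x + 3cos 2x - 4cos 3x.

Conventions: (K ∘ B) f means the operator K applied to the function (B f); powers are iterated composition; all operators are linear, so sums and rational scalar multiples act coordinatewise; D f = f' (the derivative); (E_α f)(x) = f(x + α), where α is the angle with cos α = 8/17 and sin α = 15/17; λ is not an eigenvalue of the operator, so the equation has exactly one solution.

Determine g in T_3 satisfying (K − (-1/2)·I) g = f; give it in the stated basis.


write g with unknown coordinates in the stated basis and equate coefficients in (K − (-1/2)·I) g = f
solving from the highest basis element down gives g = (78/25)cos x - (96/25)sin x - (4026/2993)cos 2x - (3864/2993)sin 2x - (63064/187721)cos 3x + (234624/187721)sin 3x
check: K g = -(114/25)cos x + (48/25)sin x + (10992/2993)cos 2x + (1932/2993)sin 2x - (719352/187721)cos 3x - (117312/187721)sin 3x
so K g − (-1/2)·g = -3cos x + 3cos 2x - 4cos 3x = f ✓

g(x) = (78/25)cos x - (96/25)sin x - (4026/2993)cos 2x - (3864/2993)sin 2x - (63064/187721)cos 3x + (234624/187721)sin 3x


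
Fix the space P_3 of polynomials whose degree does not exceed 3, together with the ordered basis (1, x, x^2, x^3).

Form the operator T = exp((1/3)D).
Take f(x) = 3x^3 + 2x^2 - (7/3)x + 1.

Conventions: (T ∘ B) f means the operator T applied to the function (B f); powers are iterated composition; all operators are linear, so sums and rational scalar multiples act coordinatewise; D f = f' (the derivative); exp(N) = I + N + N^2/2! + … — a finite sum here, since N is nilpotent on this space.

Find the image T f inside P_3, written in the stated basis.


order-1 term: 3x^2 + (4/3)x - 7/9
order-2 term: x + 2/9
order-3 term: 1/9
the series for exp((1/3)D) f terminates at order 3
exp((1/3)D) f = 3x^3 + 5x^2 + 5/9

g(x) = 3x^3 + 5x^2 + 5/9


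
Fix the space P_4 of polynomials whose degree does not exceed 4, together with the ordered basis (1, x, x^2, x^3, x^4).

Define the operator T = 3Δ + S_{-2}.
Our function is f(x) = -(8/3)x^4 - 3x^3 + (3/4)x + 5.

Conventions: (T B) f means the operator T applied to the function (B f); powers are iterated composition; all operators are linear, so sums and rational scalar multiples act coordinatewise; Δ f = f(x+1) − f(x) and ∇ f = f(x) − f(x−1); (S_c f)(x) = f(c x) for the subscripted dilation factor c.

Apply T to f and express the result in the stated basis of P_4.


g(x) = -(128/3)x^4 - 8x^3 - 75x^2 - (121/2)x - 39/4

Δ f = -(32/3)x^3 - 25x^2 - (59/3)x - 59/12
(3Δ) f = -32x^3 - 75x^2 - 59x - 59/4
S_{-2} f = -(128/3)x^4 + 24x^3 - (3/2)x + 5
(3Δ + S_{-2}) f = -(128/3)x^4 - 8x^3 - 75x^2 - (121/2)x - 39/4


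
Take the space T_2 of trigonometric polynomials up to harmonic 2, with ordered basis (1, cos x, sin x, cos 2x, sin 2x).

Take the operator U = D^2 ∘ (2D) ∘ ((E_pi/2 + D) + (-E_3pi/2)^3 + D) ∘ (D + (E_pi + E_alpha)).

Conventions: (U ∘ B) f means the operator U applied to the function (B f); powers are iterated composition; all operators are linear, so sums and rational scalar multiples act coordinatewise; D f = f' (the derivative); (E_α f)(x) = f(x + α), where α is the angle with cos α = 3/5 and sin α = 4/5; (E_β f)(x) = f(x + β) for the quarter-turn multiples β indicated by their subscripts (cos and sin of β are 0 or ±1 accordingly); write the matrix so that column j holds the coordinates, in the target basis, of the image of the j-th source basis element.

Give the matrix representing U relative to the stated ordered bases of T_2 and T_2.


image of 1: 0
image of cos x: -(8/5)cos x - (36/5)sin x
image of sin x: (36/5)cos x - (8/5)sin x
image of cos 2x: (1152/25)cos 2x - (4736/25)sin 2x
image of sin 2x: (4736/25)cos 2x + (1152/25)sin 2x
each image's coordinates form column j of the matrix

the matrix is [[0, 0, 0, 0, 0]; [0, -8/5, 36/5, 0, 0]; [0, -36/5, -8/5, 0, 0]; [0, 0, 0, 1152/25, 4736/25]; [0, 0, 0, -4736/25, 1152/25]] (rows listed top to bottom)


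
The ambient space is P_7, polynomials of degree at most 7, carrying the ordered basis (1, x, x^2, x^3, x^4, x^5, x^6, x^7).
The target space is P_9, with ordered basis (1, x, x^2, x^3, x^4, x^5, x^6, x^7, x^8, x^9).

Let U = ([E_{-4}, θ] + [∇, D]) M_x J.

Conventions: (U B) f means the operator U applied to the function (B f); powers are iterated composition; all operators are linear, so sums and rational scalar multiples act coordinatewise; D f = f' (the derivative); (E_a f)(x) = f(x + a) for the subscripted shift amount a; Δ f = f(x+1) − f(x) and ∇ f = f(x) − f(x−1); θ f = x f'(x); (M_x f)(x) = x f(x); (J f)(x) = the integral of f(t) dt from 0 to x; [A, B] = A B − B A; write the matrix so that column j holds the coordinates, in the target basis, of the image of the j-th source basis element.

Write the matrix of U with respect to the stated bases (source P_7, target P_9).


the matrix is [[32, -96, 1024/3, -1280, 24576/5, -57344/3, 524288/7, -294912]; [-8, 48, -256, 1280, -6144, 28672, -131072, 589824]; [0, -6, 64, -480, 3072, -17920, 98304, -516096]; [0, 0, -16/3, 80, -768, 17920/3, -40960, 258048]; [0, 0, 0, -5, 96, -1120, 10240, -80640]; [0, 0, 0, 0, -24/5, 112, -1536, 16128]; [0, 0, 0, 0, 0, -14/3, 128, -2016]; [0, 0, 0, 0, 0, 0, -32/7, 144]; [0, 0, 0, 0, 0, 0, 0, -9/2]; [0, 0, 0, 0, 0, 0, 0, 0]] (rows listed top to bottom)

image of 1: -8x + 32
image of x: -6x^2 + 48x - 96
image of x^2: -(16/3)x^3 + 64x^2 - 256x + 1024/3
image of x^3: -5x^4 + 80x^3 - 480x^2 + 1280x - 1280
image of x^4: -(24/5)x^5 + 96x^4 - 768x^3 + 3072x^2 - 6144x + 24576/5
image of x^5: -(14/3)x^6 + 112x^5 - 1120x^4 + (17920/3)x^3 - 17920x^2 + 28672x - 57344/3
image of x^6: -(32/7)x^7 + 128x^6 - 1536x^5 + 10240x^4 - 40960x^3 + 98304x^2 - 131072x + 524288/7
image of x^7: -(9/2)x^8 + 144x^7 - 2016x^6 + 16128x^5 - 80640x^4 + 258048x^3 - 516096x^2 + 589824x - 294912
each image's coordinates form column j of the matrix


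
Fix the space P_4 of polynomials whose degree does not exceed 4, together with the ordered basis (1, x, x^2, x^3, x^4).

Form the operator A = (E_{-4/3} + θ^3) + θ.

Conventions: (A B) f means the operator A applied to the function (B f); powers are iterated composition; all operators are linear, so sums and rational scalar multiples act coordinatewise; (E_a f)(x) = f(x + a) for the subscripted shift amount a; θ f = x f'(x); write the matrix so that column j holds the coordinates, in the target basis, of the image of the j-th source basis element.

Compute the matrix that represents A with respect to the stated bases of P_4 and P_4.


image of 1: 1
image of x: 3x - 4/3
image of x^2: 11x^2 - (8/3)x + 16/9
image of x^3: 31x^3 - 4x^2 + (16/3)x - 64/27
image of x^4: 69x^4 - (16/3)x^3 + (32/3)x^2 - (256/27)x + 256/81
each image's coordinates form column j of the matrix

the matrix is [[1, -4/3, 16/9, -64/27, 256/81]; [0, 3, -8/3, 16/3, -256/27]; [0, 0, 11, -4, 32/3]; [0, 0, 0, 31, -16/3]; [0, 0, 0, 0, 69]] (rows listed top to bottom)


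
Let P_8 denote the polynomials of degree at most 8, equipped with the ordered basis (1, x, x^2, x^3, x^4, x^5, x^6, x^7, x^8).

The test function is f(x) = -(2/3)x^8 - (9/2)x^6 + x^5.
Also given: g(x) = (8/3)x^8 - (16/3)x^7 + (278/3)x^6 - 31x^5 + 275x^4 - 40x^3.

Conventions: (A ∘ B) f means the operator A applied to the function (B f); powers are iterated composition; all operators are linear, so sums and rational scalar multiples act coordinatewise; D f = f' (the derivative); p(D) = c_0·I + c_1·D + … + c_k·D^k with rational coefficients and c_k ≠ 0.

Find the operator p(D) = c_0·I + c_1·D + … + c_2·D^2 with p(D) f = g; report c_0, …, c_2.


p(D) = -4·I + D − 2·D^2, i.e. c_0 = -4, c_1 = 1, c_2 = -2

D^0 f = -(2/3)x^8 - (9/2)x^6 + x^5
D^1 f = -(16/3)x^7 - 27x^5 + 5x^4
D^2 f = -(112/3)x^6 - 135x^4 + 20x^3
matching coefficients of g against c_0 f + c_1 Df + … from the top degree down determines the c_i
solution: c_0 = -4, c_1 = 1, c_2 = -2


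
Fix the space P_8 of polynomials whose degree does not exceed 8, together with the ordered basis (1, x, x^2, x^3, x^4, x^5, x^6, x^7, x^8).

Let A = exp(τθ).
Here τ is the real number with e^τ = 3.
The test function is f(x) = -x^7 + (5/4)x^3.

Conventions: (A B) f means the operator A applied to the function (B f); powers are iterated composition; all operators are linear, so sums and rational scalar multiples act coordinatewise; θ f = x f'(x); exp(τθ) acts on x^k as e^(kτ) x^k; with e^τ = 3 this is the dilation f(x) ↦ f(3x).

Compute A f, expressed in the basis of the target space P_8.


the result is g(x) = -2187x^7 + (135/4)x^3

exp(τθ) x^k = e^(kτ) x^k; with e^τ = 3 this sends x^k to 3^k x^k
x^3 ↦ 27 x^3
x^7 ↦ 2187 x^7
applying this coordinatewise to f: exp(τθ) f = -2187x^7 + (135/4)x^3


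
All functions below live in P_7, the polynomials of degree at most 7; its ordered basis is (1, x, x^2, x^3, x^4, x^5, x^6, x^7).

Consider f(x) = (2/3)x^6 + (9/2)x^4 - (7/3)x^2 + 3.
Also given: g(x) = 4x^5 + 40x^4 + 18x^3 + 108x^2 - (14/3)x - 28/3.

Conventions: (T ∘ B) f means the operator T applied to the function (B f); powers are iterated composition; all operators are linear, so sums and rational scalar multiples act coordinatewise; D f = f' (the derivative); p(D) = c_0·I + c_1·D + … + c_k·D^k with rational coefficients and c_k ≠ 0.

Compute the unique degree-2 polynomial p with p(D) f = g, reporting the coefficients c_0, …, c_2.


c_0 = 0, c_1 = 1, c_2 = 2

D^0 f = (2/3)x^6 + (9/2)x^4 - (7/3)x^2 + 3
D^1 f = 4x^5 + 18x^3 - (14/3)x
D^2 f = 20x^4 + 54x^2 - 14/3
matching coefficients of g against c_0 f + c_1 Df + … from the top degree down determines the c_i
solution: c_0 = 0, c_1 = 1, c_2 = 2


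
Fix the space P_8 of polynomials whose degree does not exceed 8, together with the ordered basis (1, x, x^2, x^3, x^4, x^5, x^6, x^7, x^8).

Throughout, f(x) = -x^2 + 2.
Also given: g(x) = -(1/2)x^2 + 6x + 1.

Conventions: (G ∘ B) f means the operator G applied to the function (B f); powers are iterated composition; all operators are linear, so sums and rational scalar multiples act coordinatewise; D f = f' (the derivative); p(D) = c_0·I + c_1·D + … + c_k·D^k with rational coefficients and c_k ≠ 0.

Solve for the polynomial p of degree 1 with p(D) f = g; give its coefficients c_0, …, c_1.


p(D) = (1/2)·I − 3·D, i.e. c_0 = 1/2, c_1 = -3

D^0 f = -x^2 + 2
D^1 f = -2x
matching coefficients of g against c_0 f + c_1 Df + … from the top degree down determines the c_i
solution: c_0 = 1/2, c_1 = -3


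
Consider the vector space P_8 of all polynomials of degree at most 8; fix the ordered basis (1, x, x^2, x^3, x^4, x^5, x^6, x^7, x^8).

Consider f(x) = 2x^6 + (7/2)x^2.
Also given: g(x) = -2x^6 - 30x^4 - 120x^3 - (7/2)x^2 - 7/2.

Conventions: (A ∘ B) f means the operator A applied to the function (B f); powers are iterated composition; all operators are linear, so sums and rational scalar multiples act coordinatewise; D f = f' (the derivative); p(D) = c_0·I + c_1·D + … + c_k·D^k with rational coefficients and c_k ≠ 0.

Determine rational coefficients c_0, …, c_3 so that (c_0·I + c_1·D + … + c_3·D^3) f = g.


p(D) = -I − (1/2)·D^2 − (1/2)·D^3, i.e. c_0 = -1, c_1 = 0, c_2 = -1/2, c_3 = -1/2

D^0 f = 2x^6 + (7/2)x^2
D^1 f = 12x^5 + 7x
D^2 f = 60x^4 + 7
D^3 f = 240x^3
matching coefficients of g against c_0 f + c_1 Df + … from the top degree down determines the c_i
solution: c_0 = -1, c_1 = 0, c_2 = -1/2, c_3 = -1/2


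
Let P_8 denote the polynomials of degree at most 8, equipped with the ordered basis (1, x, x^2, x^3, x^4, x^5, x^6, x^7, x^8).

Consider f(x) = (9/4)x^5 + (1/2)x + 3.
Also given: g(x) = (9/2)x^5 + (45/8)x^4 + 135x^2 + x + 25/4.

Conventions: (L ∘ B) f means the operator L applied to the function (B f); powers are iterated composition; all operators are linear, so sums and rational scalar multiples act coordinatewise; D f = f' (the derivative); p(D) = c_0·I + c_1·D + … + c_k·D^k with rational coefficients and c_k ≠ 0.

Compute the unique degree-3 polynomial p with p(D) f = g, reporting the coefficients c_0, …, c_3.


D^0 f = (9/4)x^5 + (1/2)x + 3
D^1 f = (45/4)x^4 + 1/2
D^2 f = 45x^3
D^3 f = 135x^2
matching coefficients of g against c_0 f + c_1 Df + … from the top degree down determines the c_i
solution: c_0 = 2, c_1 = 1/2, c_2 = 0, c_3 = 1

p(D) = 2·I + (1/2)·D + D^3, i.e. c_0 = 2, c_1 = 1/2, c_2 = 0, c_3 = 1


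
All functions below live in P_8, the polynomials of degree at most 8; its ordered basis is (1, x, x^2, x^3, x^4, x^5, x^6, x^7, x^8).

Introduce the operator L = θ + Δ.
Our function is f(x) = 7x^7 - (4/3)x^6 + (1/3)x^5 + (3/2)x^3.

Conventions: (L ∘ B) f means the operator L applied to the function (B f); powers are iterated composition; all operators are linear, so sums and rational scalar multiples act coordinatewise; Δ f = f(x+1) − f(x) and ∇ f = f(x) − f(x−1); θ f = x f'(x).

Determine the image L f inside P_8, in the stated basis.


the image equals g(x) = 49x^7 + 41x^6 + (422/3)x^5 + (680/3)x^4 + (1357/6)x^3 + (809/6)x^2 + (283/6)x + 15/2

θ f = 49x^7 - 8x^6 + (5/3)x^5 + (9/2)x^3
Δ f = 49x^6 + 139x^5 + (680/3)x^4 + (665/3)x^3 + (809/6)x^2 + (283/6)x + 15/2
(θ + Δ) f = 49x^7 + 41x^6 + (422/3)x^5 + (680/3)x^4 + (1357/6)x^3 + (809/6)x^2 + (283/6)x + 15/2


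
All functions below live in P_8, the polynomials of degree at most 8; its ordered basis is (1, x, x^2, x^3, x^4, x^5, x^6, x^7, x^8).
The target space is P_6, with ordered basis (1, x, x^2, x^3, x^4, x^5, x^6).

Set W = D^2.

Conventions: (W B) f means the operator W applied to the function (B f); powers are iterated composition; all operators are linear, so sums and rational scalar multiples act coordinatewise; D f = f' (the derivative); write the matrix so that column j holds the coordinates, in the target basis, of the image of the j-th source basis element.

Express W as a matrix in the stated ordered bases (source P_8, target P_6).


the matrix is [[0, 0, 2, 0, 0, 0, 0, 0, 0]; [0, 0, 0, 6, 0, 0, 0, 0, 0]; [0, 0, 0, 0, 12, 0, 0, 0, 0]; [0, 0, 0, 0, 0, 20, 0, 0, 0]; [0, 0, 0, 0, 0, 0, 30, 0, 0]; [0, 0, 0, 0, 0, 0, 0, 42, 0]; [0, 0, 0, 0, 0, 0, 0, 0, 56]] (rows listed top to bottom)

image of 1: 0
image of x: 0
image of x^2: 2
image of x^3: 6x
image of x^4: 12x^2
image of x^5: 20x^3
image of x^6: 30x^4
image of x^7: 42x^5
image of x^8: 56x^6
each image's coordinates form column j of the matrix


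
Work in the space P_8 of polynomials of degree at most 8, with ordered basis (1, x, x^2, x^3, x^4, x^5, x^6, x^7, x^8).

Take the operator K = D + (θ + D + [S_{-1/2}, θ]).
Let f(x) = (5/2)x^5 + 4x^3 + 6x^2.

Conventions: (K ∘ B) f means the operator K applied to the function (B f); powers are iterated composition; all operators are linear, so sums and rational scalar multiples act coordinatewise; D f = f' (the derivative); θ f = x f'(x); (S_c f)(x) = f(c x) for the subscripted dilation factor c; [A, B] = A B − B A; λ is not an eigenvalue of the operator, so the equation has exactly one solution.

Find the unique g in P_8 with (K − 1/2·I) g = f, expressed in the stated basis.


write g with unknown coordinates in the stated basis and equate coefficients in (K − 1/2·I) g = f
solving from the highest basis element down gives g = (5/9)x^5 - (100/63)x^4 + (2104/315)x^3 - (7156/315)x^2 + (57248/315)x + 228992/315
check: K g = (25/9)x^5 - (50/63)x^4 + (2312/315)x^3 - (1688/315)x^2 + (28624/315)x + 114496/315
so K g − 1/2·g = (5/2)x^5 + 4x^3 + 6x^2 = f ✓

g(x) = (5/9)x^5 - (100/63)x^4 + (2104/315)x^3 - (7156/315)x^2 + (57248/315)x + 228992/315
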